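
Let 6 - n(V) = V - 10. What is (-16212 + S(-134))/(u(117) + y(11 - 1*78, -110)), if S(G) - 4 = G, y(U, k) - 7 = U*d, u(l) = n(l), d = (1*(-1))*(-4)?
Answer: 8171/181 ≈ 45.144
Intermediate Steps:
d = 4 (d = -1*(-4) = 4)
n(V) = 16 - V (n(V) = 6 - (V - 10) = 6 - (-10 + V) = 6 + (10 - V) = 16 - V)
u(l) = 16 - l
y(U, k) = 7 + 4*U (y(U, k) = 7 + U*4 = 7 + 4*U)
S(G) = 4 + G
(-16212 + S(-134))/(u(117) + y(11 - 1*78, -110)) = (-16212 + (4 - 134))/((16 - 1*117) + (7 + 4*(11 - 1*78))) = (-16212 - 130)/((16 - 117) + (7 + 4*(11 - 78))) = -16342/(-101 + (7 + 4*(-67))) = -16342/(-101 + (7 - 268)) = -16342/(-101 - 261) = -16342/(-362) = -16342*(-1/362) = 8171/181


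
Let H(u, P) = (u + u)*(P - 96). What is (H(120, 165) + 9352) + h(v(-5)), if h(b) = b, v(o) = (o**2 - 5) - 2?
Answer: 25930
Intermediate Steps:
v(o) = -7 + o**2 (v(o) = (-5 + o**2) - 2 = -7 + o**2)
H(u, P) = 2*u*(-96 + P) (H(u, P) = (2*u)*(-96 + P) = 2*u*(-96 + P))
(H(120, 165) + 9352) + h(v(-5)) = (2*120*(-96 + 165) + 9352) + (-7 + (-5)**2) = (2*120*69 + 9352) + (-7 + 25) = (16560 + 9352) + 18 = 25912 + 18 = 25930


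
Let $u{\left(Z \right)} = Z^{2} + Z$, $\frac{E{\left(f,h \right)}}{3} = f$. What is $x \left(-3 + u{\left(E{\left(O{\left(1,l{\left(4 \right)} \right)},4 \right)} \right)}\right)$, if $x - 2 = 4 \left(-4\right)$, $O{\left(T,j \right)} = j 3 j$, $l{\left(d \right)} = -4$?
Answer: $-292278$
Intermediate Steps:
$O{\left(T,j \right)} = 3 j^{2}$ ($O{\left(T,j \right)} = 3 j j = 3 j^{2}$)
$E{\left(f,h \right)} = 3 f$
$x = -14$ ($x = 2 + 4 \left(-4\right) = 2 - 16 = -14$)
$u{\left(Z \right)} = Z + Z^{2}$
$x \left(-3 + u{\left(E{\left(O{\left(1,l{\left(4 \right)} \right)},4 \right)} \right)}\right) = - 14 \left(-3 + 3 \cdot 3 \left(-4\right)^{2} \left(1 + 3 \cdot 3 \left(-4\right)^{2}\right)\right) = - 14 \left(-3 + 3 \cdot 3 \cdot 16 \left(1 + 3 \cdot 3 \cdot 16\right)\right) = - 14 \left(-3 + 3 \cdot 48 \left(1 + 3 \cdot 48\right)\right) = - 14 \left(-3 + 144 \left(1 + 144\right)\right) = - 14 \left(-3 + 144 \cdot 145\right) = - 14 \left(-3 + 20880\right) = \left(-14\right) 20877 = -292278$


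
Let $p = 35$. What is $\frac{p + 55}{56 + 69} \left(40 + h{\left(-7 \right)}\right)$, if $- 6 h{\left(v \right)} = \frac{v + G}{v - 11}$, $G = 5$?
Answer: $\frac{2159}{75} \approx 28.787$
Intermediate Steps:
$h{\left(v \right)} = - \frac{5 + v}{6 \left(-11 + v\right)}$ ($h{\left(v \right)} = - \frac{\left(v + 5\right) \frac{1}{v - 11}}{6} = - \frac{\left(5 + v\right) \frac{1}{-11 + v}}{6} = - \frac{\frac{1}{-11 + v} \left(5 + v\right)}{6} = - \frac{5 + v}{6 \left(-11 + v\right)}$)
$\frac{p + 55}{56 + 69} \left(40 + h{\left(-7 \right)}\right) = \frac{35 + 55}{56 + 69} \left(40 + \frac{-5 - -7}{6 \left(-11 - 7\right)}\right) = \frac{90}{125} \left(40 + \frac{-5 + 7}{6 \left(-18\right)}\right) = 90 \cdot \frac{1}{125} \left(40 + \frac{1}{6} \left(- \frac{1}{18}\right) 2\right) = \frac{18 \left(40 - \frac{1}{54}\right)}{25} = \frac{18}{25} \cdot \frac{2159}{54} = \frac{2159}{75}$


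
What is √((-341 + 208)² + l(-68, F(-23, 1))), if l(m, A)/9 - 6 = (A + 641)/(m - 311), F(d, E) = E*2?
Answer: √2546428990/379 ≈ 133.15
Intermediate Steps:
F(d, E) = 2*E
l(m, A) = 54 + 9*(641 + A)/(-311 + m) (l(m, A) = 54 + 9*((A + 641)/(m - 311)) = 54 + 9*((641 + A)/(-311 + m)) = 54 + 9*(641 + A)/(-311 + m))
√((-341 + 208)² + l(-68, F(-23, 1))) = √((-341 + 208)² + 9*(-1225 + 2*1 + 6*(-68))/(-311 - 68)) = √((-133)² + 9*(-1225 + 2 - 408)/(-379)) = √(17689 + 9*(-1/379)*(-1631)) = √(17689 + 14679/379) = √(6718810/379) = √2546428990/379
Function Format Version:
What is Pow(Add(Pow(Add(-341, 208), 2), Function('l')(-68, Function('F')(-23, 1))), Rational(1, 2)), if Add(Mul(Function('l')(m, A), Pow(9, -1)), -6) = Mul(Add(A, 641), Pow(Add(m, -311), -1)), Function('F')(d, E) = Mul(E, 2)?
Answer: Mul(Rational(1, 379), Pow(2546428990, Rational(1, 2))) ≈ 133.15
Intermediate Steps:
Function('F')(d, E) = Mul(2, E)
Function('l')(m, A) = Add(54, Mul(9, Pow(Add(-311, m), -1), Add(641, A))) (Function('l')(m, A) = Add(54, Mul(9, Mul(Add(A, 641), Pow(Add(m, -311), -1)))) = Add(54, Mul(9, Mul(Add(641, A), Pow(Add(-311, m), -1)))) = Add(54, Mul(9, Mul(Pow(Add(-311, m), -1), Add(641, A)))) = Add(54, Mul(9, Pow(Add(-311, m), -1), Add(641, A))))
Pow(Add(Pow(Add(-341, 208), 2), Function('l')(-68, Function('F')(-23, 1))), Rational(1, 2)) = Pow(Add(Pow(Add(-341, 208), 2), Mul(9, Pow(Add(-311, -68), -1), Add(-1225, Mul(2, 1), Mul(6, -68)))), Rational(1, 2)) = Pow(Add(Pow(-133, 2), Mul(9, Pow(-379, -1), Add(-1225, 2, -408))), Rational(1, 2)) = Pow(Add(17689, Mul(9, Rational(-1, 379), -1631)), Rational(1, 2)) = Pow(Add(17689, Rational(14679, 379)), Rational(1, 2)) = Pow(Rational(6718810, 379), Rational(1, 2)) = Mul(Rational(1, 379), Pow(2546428990, Rational(1, 2)))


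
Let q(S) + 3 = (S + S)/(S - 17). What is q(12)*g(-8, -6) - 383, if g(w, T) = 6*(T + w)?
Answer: 1361/5 ≈ 272.20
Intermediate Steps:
q(S) = -3 + 2*S/(-17 + S) (q(S) = -3 + (S + S)/(S - 17) = -3 + (2*S)/(-17 + S) = -3 + 2*S/(-17 + S))
g(w, T) = 6*T + 6*w
q(12)*g(-8, -6) - 383 = ((51 - 1*12)/(-17 + 12))*(6*(-6) + 6*(-8)) - 383 = ((51 - 12)/(-5))*(-36 - 48) - 383 = -⅕*39*(-84) - 383 = -39/5*(-84) - 383 = 3276/5 - 383 = 1361/5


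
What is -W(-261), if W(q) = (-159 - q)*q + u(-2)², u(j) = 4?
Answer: 26606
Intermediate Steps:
W(q) = 16 + q*(-159 - q) (W(q) = (-159 - q)*q + 4² = q*(-159 - q) + 16 = 16 + q*(-159 - q))
-W(-261) = -(16 - 1*(-261)² - 159*(-261)) = -(16 - 1*68121 + 41499) = -(16 - 68121 + 41499) = -1*(-26606) = 26606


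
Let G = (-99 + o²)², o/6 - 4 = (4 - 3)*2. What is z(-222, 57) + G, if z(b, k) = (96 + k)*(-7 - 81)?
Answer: 1419345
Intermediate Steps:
o = 36 (o = 24 + 6*((4 - 3)*2) = 24 + 6*(1*2) = 24 + 6*2 = 24 + 12 = 36)
z(b, k) = -8448 - 88*k (z(b, k) = (96 + k)*(-88) = -8448 - 88*k)
G = 1432809 (G = (-99 + 36²)² = (-99 + 1296)² = 1197² = 1432809)
z(-222, 57) + G = (-8448 - 88*57) + 1432809 = (-8448 - 5016) + 1432809 = -13464 + 1432809 = 1419345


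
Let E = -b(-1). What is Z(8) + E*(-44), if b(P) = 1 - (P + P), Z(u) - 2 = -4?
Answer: 130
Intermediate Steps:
Z(u) = -2 (Z(u) = 2 - 4 = -2)
b(P) = 1 - 2*P
E = -3 (E = -(1 - 2*(-1)) = -(1 + 2) = -1*3 = -3)
Z(8) + E*(-44) = -2 - 3*(-44) = -2 + 132 = 130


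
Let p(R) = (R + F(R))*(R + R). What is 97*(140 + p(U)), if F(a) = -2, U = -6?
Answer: 22892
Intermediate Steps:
p(R) = 2*R*(-2 + R) (p(R) = (R - 2)*(R + R) = (-2 + R)*(2*R) = 2*R*(-2 + R))
97*(140 + p(U)) = 97*(140 + 2*(-6)*(-2 - 6)) = 97*(140 + 2*(-6)*(-8)) = 97*(140 + 96) = 97*236 = 22892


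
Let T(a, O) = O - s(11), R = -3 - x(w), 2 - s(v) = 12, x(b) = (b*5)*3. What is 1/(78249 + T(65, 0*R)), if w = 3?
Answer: 1/78259 ≈ 1.2778e-5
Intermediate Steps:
x(b) = 15*b (x(b) = (5*b)*3 = 15*b)
s(v) = -10 (s(v) = 2 - 1*12 = 2 - 12 = -10)
R = -48 (R = -3 - 15*3 = -3 - 1*45 = -3 - 45 = -48)
T(a, O) = 10 + O (T(a, O) = O - 1*(-10) = O + 10 = 10 + O)
1/(78249 + T(65, 0*R)) = 1/(78249 + (10 + 0*(-48))) = 1/(78249 + (10 + 0)) = 1/(78249 + 10) = 1/78259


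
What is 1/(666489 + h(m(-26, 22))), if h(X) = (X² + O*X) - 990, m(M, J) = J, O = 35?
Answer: 1/666753 ≈ 1.4998e-6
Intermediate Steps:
h(X) = -990 + X² + 35*X (h(X) = (X² + 35*X) - 990 = -990 + X² + 35*X)
1/(666489 + h(m(-26, 22))) = 1/(666489 + (-990 + 22² + 35*22)) = 1/(666489 + (-990 + 484 + 770)) = 1/(666489 + 264) = 1/666753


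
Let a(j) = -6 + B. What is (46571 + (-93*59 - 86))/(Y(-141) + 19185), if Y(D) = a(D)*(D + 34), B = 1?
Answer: 20499/9860 ≈ 2.0790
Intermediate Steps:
a(j) = -5 (a(j) = -6 + 1 = -5)
Y(D) = -170 - 5*D (Y(D) = -5*(D + 34) = -5*(34 + D) = -170 - 5*D)
(46571 + (-93*59 - 86))/(Y(-141) + 19185) = (46571 + (-93*59 - 86))/((-170 - 5*(-141)) + 19185) = (46571 + (-5487 - 86))/((-170 + 705) + 19185) = (46571 - 5573)/(535 + 19185) = 40998/19720 = 40998*(1/19720) = 20499/9860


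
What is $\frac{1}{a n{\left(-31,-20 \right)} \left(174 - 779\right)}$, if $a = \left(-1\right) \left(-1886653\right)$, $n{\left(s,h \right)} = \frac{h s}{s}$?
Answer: $\frac{1}{22828501300} \approx 4.3805 \cdot 10^{-11}$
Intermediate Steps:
$n{\left(s,h \right)} = h$
$a = 1886653$
$\frac{1}{a n{\left(-31,-20 \right)} \left(174 - 779\right)} = \frac{1}{1886653 \left(- 20 \left(174 - 779\right)\right)} = \frac{1}{1886653 \left(\left(-20\right) \left(-605\right)\right)} = \frac{1}{1886653 \cdot 12100} = \frac{1}{1886653} \cdot \frac{1}{12100} = \frac{1}{22828501300}$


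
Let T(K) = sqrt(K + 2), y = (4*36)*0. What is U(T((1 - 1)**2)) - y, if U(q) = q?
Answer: sqrt(2) ≈ 1.4142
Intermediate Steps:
y = 0 (y = 144*0 = 0)
T(K) = sqrt(2 + K)
U(T((1 - 1)**2)) - y = sqrt(2 + (1 - 1)**2) - 1*0 = sqrt(2 + 0**2) + 0 = sqrt(2 + 0) + 0 = sqrt(2) + 0 = sqrt(2)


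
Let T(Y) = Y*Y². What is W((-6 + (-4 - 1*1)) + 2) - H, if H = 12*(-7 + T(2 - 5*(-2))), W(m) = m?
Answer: -20661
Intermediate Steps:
T(Y) = Y³
H = 20652 (H = 12*(-7 + (2 - 5*(-2))³) = 12*(-7 + (2 + 10)³) = 12*(-7 + 12³) = 12*(-7 + 1728) = 12*1721 = 20652)
W((-6 + (-4 - 1*1)) + 2) - H = ((-6 + (-4 - 1*1)) + 2) - 1*20652 = ((-6 + (-4 - 1)) + 2) - 20652 = ((-6 - 5) + 2) - 20652 = (-11 + 2) - 20652 = -9 - 20652 = -20661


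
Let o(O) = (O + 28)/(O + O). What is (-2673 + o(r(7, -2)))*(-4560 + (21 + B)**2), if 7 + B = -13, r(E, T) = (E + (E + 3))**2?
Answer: 7042182443/578 ≈ 1.2184e+7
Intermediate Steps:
r(E, T) = (3 + 2*E)**2 (r(E, T) = (E + (3 + E))**2 = (3 + 2*E)**2)
B = -20 (B = -7 - 13 = -20)
o(O) = (28 + O)/(2*O) (o(O) = (28 + O)/((2*O)) = (28 + O)*(1/(2*O)) = (28 + O)/(2*O))
(-2673 + o(r(7, -2)))*(-4560 + (21 + B)**2) = (-2673 + (28 + (3 + 2*7)**2)/(2*((3 + 2*7)**2)))*(-4560 + (21 - 20)**2) = (-2673 + (28 + (3 + 14)**2)/(2*((3 + 14)**2)))*(-4560 + 1**2) = (-2673 + (28 + 17**2)/(2*(17**2)))*(-4560 + 1) = (-2673 + (1/2)*(28 + 289)/289)*(-4559) = (-2673 + (1/2)*(1/289)*317)*(-4559) = (-2673 + 317/578)*(-4559) = -1544677/578*(-4559) = 7042182443/578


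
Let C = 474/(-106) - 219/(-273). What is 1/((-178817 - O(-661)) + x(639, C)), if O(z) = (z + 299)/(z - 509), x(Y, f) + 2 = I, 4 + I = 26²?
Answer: -585/104216176 ≈ -5.6133e-6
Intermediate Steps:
I = 672 (I = -4 + 26² = -4 + 676 = 672)
C = -17698/4823 (C = 474*(-1/106) - 219*(-1/273) = -237/53 + 73/91 = -17698/4823 ≈ -3.6695)
x(Y, f) = 670 (x(Y, f) = -2 + 672 = 670)
O(z) = (299 + z)/(-509 + z)
1/((-178817 - O(-661)) + x(639, C)) = 1/((-178817 - (299 - 661)/(-509 - 661)) + 670) = 1/((-178817 - (-362)/(-1170)) + 670) = 1/((-178817 - (-1)*(-362)/1170) + 670) = 1/((-178817 - 1*181/585) + 670) = 1/((-178817 - 181/585) + 670) = 1/(-104608126/585 + 670) = 1/(-104216176/585) = -585/104216176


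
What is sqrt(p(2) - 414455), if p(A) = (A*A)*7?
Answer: I*sqrt(414427) ≈ 643.76*I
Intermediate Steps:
p(A) = 7*A**2 (p(A) = A**2*7 = 7*A**2)
sqrt(p(2) - 414455) = sqrt(7*2**2 - 414455) = sqrt(7*4 - 414455) = sqrt(28 - 414455) = sqrt(-414427) = I*sqrt(414427)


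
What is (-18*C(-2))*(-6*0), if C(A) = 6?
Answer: 0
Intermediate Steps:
(-18*C(-2))*(-6*0) = (-18*6)*(-6*0) = -108*0 = 0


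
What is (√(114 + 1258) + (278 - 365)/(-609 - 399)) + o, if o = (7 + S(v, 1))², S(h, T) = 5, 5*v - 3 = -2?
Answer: 48413/336 + 14*√7 ≈ 181.13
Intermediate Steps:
v = ⅕ (v = ⅗ + (⅕)*(-2) = ⅗ - ⅖ = ⅕ ≈ 0.20000)
o = 144 (o = (7 + 5)² = 12² = 144)
(√(114 + 1258) + (278 - 365)/(-609 - 399)) + o = (√(114 + 1258) + (278 - 365)/(-609 - 399)) + 144 = (√1372 - 87/(-1008)) + 144 = (14*√7 - 87*(-1/1008)) + 144 = (14*√7 + 29/336) + 144 = (29/336 + 14*√7) + 144 = 48413/336 + 14*√7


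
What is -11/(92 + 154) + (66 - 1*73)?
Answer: -1733/246 ≈ -7.0447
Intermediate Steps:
-11/(92 + 154) + (66 - 1*73) = -11/246 + (66 - 73) = (1/246)*(-11) - 7 = -11/246 - 7 = -1733/246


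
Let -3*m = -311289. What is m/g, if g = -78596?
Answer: -103763/78596 ≈ -1.3202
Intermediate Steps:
m = 103763 (m = -1/3*(-311289) = 103763)
m/g = 103763/(-78596) = 103763*(-1/78596) = -103763/78596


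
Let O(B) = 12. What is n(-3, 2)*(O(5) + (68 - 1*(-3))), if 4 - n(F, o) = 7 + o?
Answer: -415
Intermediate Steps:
n(F, o) = -3 - o (n(F, o) = 4 - (7 + o) = 4 + (-7 - o) = -3 - o)
n(-3, 2)*(O(5) + (68 - 1*(-3))) = (-3 - 1*2)*(12 + (68 - 1*(-3))) = (-3 - 2)*(12 + (68 + 3)) = -5*(12 + 71) = -5*83 = -415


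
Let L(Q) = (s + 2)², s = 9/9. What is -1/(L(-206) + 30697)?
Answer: -1/30706 ≈ -3.2567e-5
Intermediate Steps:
s = 1 (s = 9*(⅑) = 1)
L(Q) = 9 (L(Q) = (1 + 2)² = 3² = 9)
-1/(L(-206) + 30697) = -1/(9 + 30697) = -1/30706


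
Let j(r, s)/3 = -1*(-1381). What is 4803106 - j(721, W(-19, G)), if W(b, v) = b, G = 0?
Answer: 4798963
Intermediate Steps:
j(r, s) = 4143 (j(r, s) = 3*(-1*(-1381)) = 3*1381 = 4143)
4803106 - j(721, W(-19, G)) = 4803106 - 1*4143 = 4803106 - 4143 = 4798963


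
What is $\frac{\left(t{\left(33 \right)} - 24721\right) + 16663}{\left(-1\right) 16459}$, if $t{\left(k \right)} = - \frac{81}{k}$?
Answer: $\frac{88665}{181049} \approx 0.48973$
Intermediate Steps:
$\frac{\left(t{\left(33 \right)} - 24721\right) + 16663}{\left(-1\right) 16459} = \frac{\left(- \frac{81}{33} - 24721\right) + 16663}{\left(-1\right) 16459} = \frac{\left(\left(-81\right) \frac{1}{33} - 24721\right) + 16663}{-16459} = \left(\left(- \frac{27}{11} - 24721\right) + 16663\right) \left(- \frac{1}{16459}\right) = \left(- \frac{271958}{11} + 16663\right) \left(- \frac{1}{16459}\right) = \left(- \frac{88665}{11}\right) \left(- \frac{1}{16459}\right) = \frac{88665}{181049}$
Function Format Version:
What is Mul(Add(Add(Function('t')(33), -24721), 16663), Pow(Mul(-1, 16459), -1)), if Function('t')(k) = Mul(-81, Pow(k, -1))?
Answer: Rational(88665, 181049) ≈ 0.48973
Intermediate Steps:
Mul(Add(Add(Function('t')(33), -24721), 16663), Pow(Mul(-1, 16459), -1)) = Mul(Add(Add(Mul(-81, Pow(33, -1)), -24721), 16663), Pow(Mul(-1, 16459), -1)) = Mul(Add(Add(Mul(-81, Rational(1, 33)), -24721), 16663), Pow(-16459, -1)) = Mul(Add(Add(Rational(-27, 11), -24721), 16663), Rational(-1, 16459)) = Mul(Add(Rational(-271958, 11), 16663), Rational(-1, 16459)) = Mul(Rational(-88665, 11), Rational(-1, 16459)) = Rational(88665, 181049)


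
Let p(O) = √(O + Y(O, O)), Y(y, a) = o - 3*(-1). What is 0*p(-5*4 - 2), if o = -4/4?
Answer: 0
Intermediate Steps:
o = -1 (o = -4*¼ = -1)
Y(y, a) = 2 (Y(y, a) = -1 - 3*(-1) = -1 + 3 = 2)
p(O) = √(2 + O) (p(O) = √(O + 2) = √(2 + O))
0*p(-5*4 - 2) = 0*√(2 + (-5*4 - 2)) = 0*√(2 + (-20 - 2)) = 0*√(2 - 22) = 0*√(-20) = 0*(2*I*√5) = 0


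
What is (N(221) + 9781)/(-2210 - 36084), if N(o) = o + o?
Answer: -10223/38294 ≈ -0.26696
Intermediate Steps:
N(o) = 2*o
(N(221) + 9781)/(-2210 - 36084) = (2*221 + 9781)/(-2210 - 36084) = (442 + 9781)/(-38294) = 10223*(-1/38294) = -10223/38294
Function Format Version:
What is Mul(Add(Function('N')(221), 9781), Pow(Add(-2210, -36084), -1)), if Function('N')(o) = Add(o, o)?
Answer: Rational(-10223, 38294) ≈ -0.26696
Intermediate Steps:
Function('N')(o) = Mul(2, o)
Mul(Add(Function('N')(221), 9781), Pow(Add(-2210, -36084), -1)) = Mul(Add(Mul(2, 221), 9781), Pow(Add(-2210, -36084), -1)) = Mul(Add(442, 9781), Pow(-38294, -1)) = Mul(10223, Rational(-1, 38294)) = Rational(-10223, 38294)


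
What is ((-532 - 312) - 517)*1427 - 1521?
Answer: -1943668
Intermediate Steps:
((-532 - 312) - 517)*1427 - 1521 = (-844 - 517)*1427 - 1521 = -1361*1427 - 1521 = -1942147 - 1521 = -1943668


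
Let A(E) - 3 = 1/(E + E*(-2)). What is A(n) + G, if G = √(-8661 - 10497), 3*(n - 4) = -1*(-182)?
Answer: 579/194 + I*√19158 ≈ 2.9845 + 138.41*I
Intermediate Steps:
n = 194/3 (n = 4 + (-1*(-182))/3 = 4 + (⅓)*182 = 4 + 182/3 = 194/3 ≈ 64.667)
G = I*√19158 (G = √(-19158) = I*√19158 ≈ 138.41*I)
A(E) = 3 - 1/E (A(E) = 3 + 1/(E + E*(-2)) = 3 + 1/(E - 2*E) = 3 + 1/(-E) = 3 - 1/E)
A(n) + G = (3 - 1/194/3) + I*√19158 = (3 - 1*3/194) + I*√19158 = (3 - 3/194) + I*√19158 = 579/194 + I*√19158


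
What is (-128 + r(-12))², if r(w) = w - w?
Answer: 16384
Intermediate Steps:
r(w) = 0
(-128 + r(-12))² = (-128 + 0)² = (-128)² = 16384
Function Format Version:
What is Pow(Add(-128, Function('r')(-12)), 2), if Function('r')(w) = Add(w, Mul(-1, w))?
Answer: 16384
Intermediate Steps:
Function('r')(w) = 0
Pow(Add(-128, Function('r')(-12)), 2) = Pow(Add(-128, 0), 2) = Pow(-128, 2) = 16384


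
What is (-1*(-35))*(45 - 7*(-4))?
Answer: 2555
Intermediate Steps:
(-1*(-35))*(45 - 7*(-4)) = 35*(45 + 28) = 35*73 = 2555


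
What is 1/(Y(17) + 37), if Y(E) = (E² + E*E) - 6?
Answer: 1/609 ≈ 0.0016420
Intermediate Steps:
Y(E) = -6 + 2*E² (Y(E) = (E² + E²) - 6 = 2*E² - 6 = -6 + 2*E²)
1/(Y(17) + 37) = 1/((-6 + 2*17²) + 37) = 1/((-6 + 2*289) + 37) = 1/((-6 + 578) + 37) = 1/(572 + 37) = 1/609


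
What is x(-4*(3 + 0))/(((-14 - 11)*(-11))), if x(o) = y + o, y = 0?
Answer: -12/275 ≈ -0.043636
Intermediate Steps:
x(o) = o (x(o) = 0 + o = o)
x(-4*(3 + 0))/(((-14 - 11)*(-11))) = (-4*(3 + 0))/(((-14 - 11)*(-11))) = (-4*3)/((-25*(-11))) = -12/275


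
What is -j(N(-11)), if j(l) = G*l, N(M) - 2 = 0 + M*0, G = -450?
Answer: 900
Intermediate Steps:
N(M) = 2 (N(M) = 2 + (0 + M*0) = 2 + (0 + 0) = 2 + 0 = 2)
j(l) = -450*l
-j(N(-11)) = -(-450)*2 = -1*(-900) = 900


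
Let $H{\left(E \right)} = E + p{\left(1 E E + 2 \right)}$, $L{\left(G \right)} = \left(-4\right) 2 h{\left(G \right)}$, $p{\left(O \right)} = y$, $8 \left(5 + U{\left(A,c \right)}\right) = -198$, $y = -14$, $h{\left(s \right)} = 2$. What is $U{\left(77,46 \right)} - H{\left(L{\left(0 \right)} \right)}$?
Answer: $\frac{1}{4} \approx 0.25$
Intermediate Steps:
$U{\left(A,c \right)} = - \frac{119}{4}$ ($U{\left(A,c \right)} = -5 + \frac{1}{8} \left(-198\right) = -5 - \frac{99}{4} = - \frac{119}{4}$)
$p{\left(O \right)} = -14$
$L{\left(G \right)} = -16$ ($L{\left(G \right)} = \left(-4\right) 2 \cdot 2 = \left(-8\right) 2 = -16$)
$H{\left(E \right)} = -14 + E$ ($H{\left(E \right)} = E - 14 = -14 + E$)
$U{\left(77,46 \right)} - H{\left(L{\left(0 \right)} \right)} = - \frac{119}{4} - \left(-14 - 16\right) = - \frac{119}{4} - -30 = - \frac{119}{4} + 30 = \frac{1}{4}$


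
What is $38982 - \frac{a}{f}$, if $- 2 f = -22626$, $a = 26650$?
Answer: $\frac{440976716}{11313} \approx 38980.0$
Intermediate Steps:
$f = 11313$ ($f = \left(- \frac{1}{2}\right) \left(-22626\right) = 11313$)
$38982 - \frac{a}{f} = 38982 - \frac{26650}{11313} = \frac{440976716}{11313}$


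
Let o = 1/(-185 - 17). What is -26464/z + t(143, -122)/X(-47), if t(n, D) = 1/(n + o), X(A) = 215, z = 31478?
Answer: -82171179522/97743518225 ≈ -0.84068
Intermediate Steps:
o = -1/202 (o = 1/(-202) = -1/202 ≈ -0.0049505)
t(n, D) = 1/(-1/202 + n) (t(n, D) = 1/(n - 1/202) = 1/(-1/202 + n))
-26464/z + t(143, -122)/X(-47) = -26464/31478 + (202/(-1 + 202*143))/215 = -26464*1/31478 + (202/(-1 + 28886))*(1/215) = -13232/15739 + (202/28885)*(1/215) = -13232/15739 + 202/6210275 = -82171179522/97743518225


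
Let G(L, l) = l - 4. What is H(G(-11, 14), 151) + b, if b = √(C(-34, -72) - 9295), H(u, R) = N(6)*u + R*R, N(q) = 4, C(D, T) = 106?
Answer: 22841 + 3*I*√1021 ≈ 22841.0 + 95.859*I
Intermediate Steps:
G(L, l) = -4 + l
H(u, R) = R² + 4*u (H(u, R) = 4*u + R*R = 4*u + R² = R² + 4*u)
b = 3*I*√1021 (b = √(106 - 9295) = √(-9189) = 3*I*√1021 ≈ 95.859*I)
H(G(-11, 14), 151) + b = (151² + 4*(-4 + 14)) + 3*I*√1021 = (22801 + 4*10) + 3*I*√1021 = (22801 + 40) + 3*I*√1021 = 22841 + 3*I*√1021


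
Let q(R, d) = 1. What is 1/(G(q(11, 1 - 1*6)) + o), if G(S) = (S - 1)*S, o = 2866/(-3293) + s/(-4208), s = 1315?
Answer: -52688/62321 ≈ -0.84543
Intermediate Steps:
o = -62321/52688 (o = 2866/(-3293) + 1315/(-4208) = 2866*(-1/3293) + 1315*(-1/4208) = -2866/3293 - 5/16 = -62321/52688 ≈ -1.1828)
G(S) = S*(-1 + S) (G(S) = (-1 + S)*S = S*(-1 + S))
1/(G(q(11, 1 - 1*6)) + o) = 1/(1*(-1 + 1) - 62321/52688) = 1/(1*0 - 62321/52688) = 1/(0 - 62321/52688) = 1/(-62321/52688) = -52688/62321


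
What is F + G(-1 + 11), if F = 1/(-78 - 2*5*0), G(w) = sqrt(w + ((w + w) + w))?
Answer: -1/78 + 2*sqrt(10) ≈ 6.3117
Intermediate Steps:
G(w) = 2*sqrt(w) (G(w) = sqrt(w + (2*w + w)) = sqrt(w + 3*w) = sqrt(4*w) = 2*sqrt(w))
F = -1/78 (F = 1/(-78 - 10*0) = 1/(-78 + 0) = 1/(-78) = -1/78 ≈ -0.012821)
F + G(-1 + 11) = -1/78 + 2*sqrt(-1 + 11) = -1/78 + 2*sqrt(10)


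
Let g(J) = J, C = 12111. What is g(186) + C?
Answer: 12297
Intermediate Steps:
g(186) + C = 186 + 12111 = 12297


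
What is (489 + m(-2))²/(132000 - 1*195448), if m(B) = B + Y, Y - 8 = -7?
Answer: -29768/7931 ≈ -3.7534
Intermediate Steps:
Y = 1 (Y = 8 - 7 = 1)
m(B) = 1 + B (m(B) = B + 1 = 1 + B)
(489 + m(-2))²/(132000 - 1*195448) = (489 + (1 - 2))²/(132000 - 1*195448) = (489 - 1)²/(132000 - 195448) = 488²/(-63448) = 238144*(-1/63448) = -29768/7931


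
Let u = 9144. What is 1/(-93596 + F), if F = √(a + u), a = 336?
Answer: -23399/2190050434 - √2370/4380100868 ≈ -1.0695e-5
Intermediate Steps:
F = 2*√2370 (F = √(336 + 9144) = √9480 = 2*√2370 ≈ 97.365)
1/(-93596 + F) = 1/(-93596 + 2*√2370)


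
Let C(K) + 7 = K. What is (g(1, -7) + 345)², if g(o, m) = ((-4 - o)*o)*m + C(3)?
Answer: 141376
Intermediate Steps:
C(K) = -7 + K
g(o, m) = -4 + m*o*(-4 - o) (g(o, m) = ((-4 - o)*o)*m + (-7 + 3) = (o*(-4 - o))*m - 4 = m*o*(-4 - o) - 4 = -4 + m*o*(-4 - o))
(g(1, -7) + 345)² = ((-4 - 1*(-7)*1² - 4*(-7)*1) + 345)² = ((-4 - 1*(-7)*1 + 28) + 345)² = ((-4 + 7 + 28) + 345)² = (31 + 345)² = 376² = 141376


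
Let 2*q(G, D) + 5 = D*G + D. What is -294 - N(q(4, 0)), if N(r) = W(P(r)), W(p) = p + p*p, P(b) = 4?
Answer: -314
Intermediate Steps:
q(G, D) = -5/2 + D/2 + D*G/2 (q(G, D) = -5/2 + (D*G + D)/2 = -5/2 + (D + D*G)/2 = -5/2 + (D/2 + D*G/2) = -5/2 + D/2 + D*G/2)
W(p) = p + p**2
N(r) = 20 (N(r) = 4*(1 + 4) = 4*5 = 20)
-294 - N(q(4, 0)) = -294 - 1*20 = -294 - 20 = -314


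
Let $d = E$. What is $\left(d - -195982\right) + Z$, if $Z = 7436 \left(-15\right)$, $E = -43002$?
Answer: $41440$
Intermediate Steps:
$d = -43002$
$Z = -111540$
$\left(d - -195982\right) + Z = \left(-43002 - -195982\right) - 111540 = \left(-43002 + 195982\right) - 111540 = 152980 - 111540 = 41440$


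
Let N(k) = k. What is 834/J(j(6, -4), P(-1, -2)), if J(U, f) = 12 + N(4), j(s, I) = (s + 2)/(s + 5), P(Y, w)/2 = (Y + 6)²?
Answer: 417/8 ≈ 52.125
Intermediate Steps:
P(Y, w) = 2*(6 + Y)² (P(Y, w) = 2*(Y + 6)² = 2*(6 + Y)²)
j(s, I) = (2 + s)/(5 + s)
J(U, f) = 16 (J(U, f) = 12 + 4 = 16)
834/J(j(6, -4), P(-1, -2)) = 834/16 = 834*(1/16) = 417/8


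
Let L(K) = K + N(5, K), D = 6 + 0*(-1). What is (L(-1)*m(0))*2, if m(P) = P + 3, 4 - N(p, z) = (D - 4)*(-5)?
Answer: 78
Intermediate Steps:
D = 6 (D = 6 + 0 = 6)
N(p, z) = 14 (N(p, z) = 4 - (6 - 4)*(-5) = 4 - 2*(-5) = 4 - 1*(-10) = 4 + 10 = 14)
m(P) = 3 + P
L(K) = 14 + K (L(K) = K + 14 = 14 + K)
(L(-1)*m(0))*2 = ((14 - 1)*(3 + 0))*2 = (13*3)*2 = 39*2 = 78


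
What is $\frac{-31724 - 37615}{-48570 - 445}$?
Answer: $\frac{69339}{49015} \approx 1.4146$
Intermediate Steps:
$\frac{-31724 - 37615}{-48570 - 445} = - \frac{69339}{-49015} = \left(-69339\right) \left(- \frac{1}{49015}\right) = \frac{69339}{49015}$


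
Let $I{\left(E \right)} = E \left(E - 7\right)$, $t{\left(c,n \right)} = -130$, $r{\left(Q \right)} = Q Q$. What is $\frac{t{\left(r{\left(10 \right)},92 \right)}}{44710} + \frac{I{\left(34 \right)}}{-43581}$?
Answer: $- \frac{1556977}{64950217} \approx -0.023972$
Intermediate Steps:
$r{\left(Q \right)} = Q^{2}$
$I{\left(E \right)} = E \left(-7 + E\right)$
$\frac{t{\left(r{\left(10 \right)},92 \right)}}{44710} + \frac{I{\left(34 \right)}}{-43581} = - \frac{130}{44710} + \frac{34 \left(-7 + 34\right)}{-43581} = \left(-130\right) \frac{1}{44710} + 34 \cdot 27 \left(- \frac{1}{43581}\right) = - \frac{13}{4471} + 918 \left(- \frac{1}{43581}\right) = - \frac{13}{4471} - \frac{306}{14527} = - \frac{1556977}{64950217}$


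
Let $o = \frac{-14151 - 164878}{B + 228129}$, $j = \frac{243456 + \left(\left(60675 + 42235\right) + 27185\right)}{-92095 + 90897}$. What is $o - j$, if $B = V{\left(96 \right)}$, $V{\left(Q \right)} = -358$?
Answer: $\frac{84869608079}{272869658} \approx 311.03$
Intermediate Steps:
$B = -358$
$j = - \frac{373551}{1198}$ ($j = \frac{243456 + \left(102910 + 27185\right)}{-1198} = \left(243456 + 130095\right) \left(- \frac{1}{1198}\right) = 373551 \left(- \frac{1}{1198}\right) = - \frac{373551}{1198} \approx -311.81$)
$o = - \frac{179029}{227771}$ ($o = \frac{-14151 - 164878}{-358 + 228129} = - \frac{179029}{227771} \approx -0.786$)
$o - j = - \frac{179029}{227771} - - \frac{373551}{1198} = - \frac{179029}{227771} + \frac{373551}{1198} = \frac{84869608079}{272869658}$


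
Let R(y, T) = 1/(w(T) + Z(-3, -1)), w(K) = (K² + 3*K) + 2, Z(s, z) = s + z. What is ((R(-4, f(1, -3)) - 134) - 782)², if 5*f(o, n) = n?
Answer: 6209597601/7396 ≈ 8.3959e+5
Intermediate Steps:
f(o, n) = n/5
w(K) = 2 + K² + 3*K
R(y, T) = 1/(-2 + T² + 3*T) (R(y, T) = 1/((2 + T² + 3*T) + (-3 - 1)) = 1/((2 + T² + 3*T) - 4) = 1/(-2 + T² + 3*T))
((R(-4, f(1, -3)) - 134) - 782)² = ((1/(-2 + ((⅕)*(-3))² + 3*((⅕)*(-3))) - 134) - 782)² = ((1/(-2 + (-⅗)² + 3*(-⅗)) - 134) - 782)² = ((1/(-2 + 9/25 - 9/5) - 134) - 782)² = ((1/(-86/25) - 134) - 782)² = ((-25/86 - 134) - 782)² = (-11549/86 - 782)² = (-78801/86)² = 6209597601/7396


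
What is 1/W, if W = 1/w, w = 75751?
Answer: 75751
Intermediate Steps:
W = 1/75751 ≈ 1.3201e-5
1/W = 1/(1/75751) = 75751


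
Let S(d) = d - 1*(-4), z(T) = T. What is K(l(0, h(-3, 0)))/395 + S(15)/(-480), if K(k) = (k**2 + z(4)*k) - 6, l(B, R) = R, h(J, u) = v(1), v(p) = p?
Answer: -1597/37920 ≈ -0.042115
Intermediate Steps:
h(J, u) = 1
S(d) = 4 + d (S(d) = d + 4 = 4 + d)
K(k) = -6 + k**2 + 4*k (K(k) = (k**2 + 4*k) - 6 = -6 + k**2 + 4*k)
K(l(0, h(-3, 0)))/395 + S(15)/(-480) = (-6 + 1**2 + 4*1)/395 + (4 + 15)/(-480) = (-6 + 1 + 4)*(1/395) + 19*(-1/480) = -1*1/395 - 19/480 = -1/395 - 19/480 = -1597/37920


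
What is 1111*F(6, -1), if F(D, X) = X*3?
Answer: -3333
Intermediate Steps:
F(D, X) = 3*X
1111*F(6, -1) = 1111*(3*(-1)) = 1111*(-3) = -3333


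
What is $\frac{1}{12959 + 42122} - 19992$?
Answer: $- \frac{1101179351}{55081} \approx -19992.0$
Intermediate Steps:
$\frac{1}{12959 + 42122} - 19992 = \frac{1}{55081} - 19992 = - \frac{1101179351}{55081}$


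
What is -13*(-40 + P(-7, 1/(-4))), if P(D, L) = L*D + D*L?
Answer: 949/2 ≈ 474.50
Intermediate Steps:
P(D, L) = 2*D*L (P(D, L) = D*L + D*L = 2*D*L)
-13*(-40 + P(-7, 1/(-4))) = -13*(-40 + 2*(-7)/(-4)) = -13*(-40 + 2*(-7)*(-¼)) = -13*(-40 + 7/2) = -13*(-73/2) = 949/2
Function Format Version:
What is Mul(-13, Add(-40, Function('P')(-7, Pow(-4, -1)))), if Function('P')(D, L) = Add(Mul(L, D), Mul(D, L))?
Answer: Rational(949, 2) ≈ 474.50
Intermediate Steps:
Function('P')(D, L) = Mul(2, D, L) (Function('P')(D, L) = Add(Mul(D, L), Mul(D, L)) = Mul(2, D, L))
Mul(-13, Add(-40, Function('P')(-7, Pow(-4, -1)))) = Mul(-13, Add(-40, Mul(2, -7, Pow(-4, -1)))) = Mul(-13, Add(-40, Mul(2, -7, Rational(-1, 4)))) = Mul(-13, Add(-40, Rational(7, 2))) = Mul(-13, Rational(-73, 2)) = Rational(949, 2)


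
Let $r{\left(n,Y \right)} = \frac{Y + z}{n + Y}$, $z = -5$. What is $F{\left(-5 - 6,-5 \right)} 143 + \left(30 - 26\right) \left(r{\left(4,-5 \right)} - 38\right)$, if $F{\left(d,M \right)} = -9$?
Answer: $-1399$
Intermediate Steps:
$r{\left(n,Y \right)} = \frac{-5 + Y}{Y + n}$ ($r{\left(n,Y \right)} = \frac{Y - 5}{n + Y} = \frac{-5 + Y}{Y + n}$)
$F{\left(-5 - 6,-5 \right)} 143 + \left(30 - 26\right) \left(r{\left(4,-5 \right)} - 38\right) = \left(-9\right) 143 + \left(30 - 26\right) \left(\frac{-5 - 5}{-5 + 4} - 38\right) = -1287 + 4 \left(\frac{1}{-1} \left(-10\right) - 38\right) = -1287 + 4 \left(\left(-1\right) \left(-10\right) - 38\right) = -1287 + 4 \left(10 - 38\right) = -1287 + 4 \left(-28\right) = -1287 - 112 = -1399$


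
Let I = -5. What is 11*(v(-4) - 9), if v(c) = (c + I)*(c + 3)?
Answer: 0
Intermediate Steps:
v(c) = (-5 + c)*(3 + c) (v(c) = (c - 5)*(c + 3) = (-5 + c)*(3 + c))
11*(v(-4) - 9) = 11*((-15 + (-4)² - 2*(-4)) - 9) = 11*((-15 + 16 + 8) - 9) = 11*(9 - 9) = 11*0 = 0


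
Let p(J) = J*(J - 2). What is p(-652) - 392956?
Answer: 33452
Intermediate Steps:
p(J) = J*(-2 + J)
p(-652) - 392956 = -652*(-2 - 652) - 392956 = -652*(-654) - 392956 = 426408 - 392956 = 33452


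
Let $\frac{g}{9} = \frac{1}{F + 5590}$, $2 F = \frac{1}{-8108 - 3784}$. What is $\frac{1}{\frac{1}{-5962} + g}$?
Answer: $\frac{792663156758}{1143249313} \approx 693.34$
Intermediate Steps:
$F = - \frac{1}{23784}$ ($F = \frac{1}{2 \left(-8108 - 3784\right)} = \frac{1}{2 \left(-11892\right)} = \frac{1}{2} \left(- \frac{1}{11892}\right) = - \frac{1}{23784} \approx -4.2045 \cdot 10^{-5}$)
$g = \frac{214056}{132952559}$ ($g = \frac{9}{- \frac{1}{23784} + 5590} = \frac{9}{\frac{132952559}{23784}} = 9 \cdot \frac{23784}{132952559} = \frac{214056}{132952559} \approx 0.00161$)
$\frac{1}{\frac{1}{-5962} + g} = \frac{1}{\frac{1}{-5962} + \frac{214056}{132952559}} = \frac{1}{- \frac{1}{5962} + \frac{214056}{132952559}} = \frac{1}{\frac{1143249313}{792663156758}} = \frac{792663156758}{1143249313}$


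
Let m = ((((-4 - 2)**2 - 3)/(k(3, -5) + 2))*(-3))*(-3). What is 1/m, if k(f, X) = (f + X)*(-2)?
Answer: 2/99 ≈ 0.020202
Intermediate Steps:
k(f, X) = -2*X - 2*f (k(f, X) = (X + f)*(-2) = -2*X - 2*f)
m = 99/2 (m = ((((-4 - 2)**2 - 3)/((-2*(-5) - 2*3) + 2))*(-3))*(-3) = ((((-6)**2 - 3)/((10 - 6) + 2))*(-3))*(-3) = (((36 - 3)/(4 + 2))*(-3))*(-3) = ((33/6)*(-3))*(-3) = ((33*(1/6))*(-3))*(-3) = ((11/2)*(-3))*(-3) = -33/2*(-3) = 99/2 ≈ 49.500)
1/m = 1/(99/2) = 2/99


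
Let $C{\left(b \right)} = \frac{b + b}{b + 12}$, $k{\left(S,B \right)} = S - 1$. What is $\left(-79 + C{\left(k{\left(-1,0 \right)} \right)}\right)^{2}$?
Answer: $\frac{157609}{25} \approx 6304.4$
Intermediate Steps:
$k{\left(S,B \right)} = -1 + S$ ($k{\left(S,B \right)} = S - 1 = -1 + S$)
$C{\left(b \right)} = \frac{2 b}{12 + b}$
$\left(-79 + C{\left(k{\left(-1,0 \right)} \right)}\right)^{2} = \left(-79 + \frac{2 \left(-1 - 1\right)}{12 - 2}\right)^{2} = \left(-79 + 2 \left(-2\right) \frac{1}{12 - 2}\right)^{2} = \left(-79 + 2 \left(-2\right) \frac{1}{10}\right)^{2} = \left(-79 - \frac{2}{5}\right)^{2} = \left(- \frac{397}{5}\right)^{2} = \frac{157609}{25}$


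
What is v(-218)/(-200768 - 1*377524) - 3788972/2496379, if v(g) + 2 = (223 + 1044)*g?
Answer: -375403086248/360909001167 ≈ -1.0402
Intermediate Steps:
v(g) = -2 + 1267*g (v(g) = -2 + (223 + 1044)*g = -2 + 1267*g)
v(-218)/(-200768 - 1*377524) - 3788972/2496379 = (-2 + 1267*(-218))/(-200768 - 1*377524) - 3788972/2496379 = (-2 - 276206)/(-200768 - 377524) - 3788972*1/2496379 = -276208/(-578292) - 3788972/2496379 = -276208*(-1/578292) - 3788972/2496379 = 69052/144573 - 3788972/2496379 = -375403086248/360909001167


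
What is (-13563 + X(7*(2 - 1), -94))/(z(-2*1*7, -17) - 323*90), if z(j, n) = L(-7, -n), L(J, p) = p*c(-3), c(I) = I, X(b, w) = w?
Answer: 13657/29121 ≈ 0.46897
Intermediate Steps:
L(J, p) = -3*p (L(J, p) = p*(-3) = -3*p)
z(j, n) = 3*n (z(j, n) = -(-3)*n = 3*n)
(-13563 + X(7*(2 - 1), -94))/(z(-2*1*7, -17) - 323*90) = (-13563 - 94)/(3*(-17) - 323*90) = -13657/(-51 - 29070) = -13657/(-29121) = -13657*(-1/29121) = 13657/29121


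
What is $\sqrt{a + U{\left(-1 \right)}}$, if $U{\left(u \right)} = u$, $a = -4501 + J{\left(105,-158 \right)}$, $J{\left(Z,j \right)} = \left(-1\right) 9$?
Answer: $i \sqrt{4511} \approx 67.164 i$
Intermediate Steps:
$J{\left(Z,j \right)} = -9$
$a = -4510$ ($a = -4501 - 9 = -4510$)
$\sqrt{a + U{\left(-1 \right)}} = \sqrt{-4510 - 1} = \sqrt{-4511} = i \sqrt{4511}$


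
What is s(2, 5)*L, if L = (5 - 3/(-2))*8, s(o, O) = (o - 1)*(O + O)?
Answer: 520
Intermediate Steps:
s(o, O) = 2*O*(-1 + o) (s(o, O) = (-1 + o)*(2*O) = 2*O*(-1 + o))
L = 52 (L = (5 - 3*(-1/2))*8 = (5 + 3/2)*8 = (13/2)*8 = 52)
s(2, 5)*L = (2*5*(-1 + 2))*52 = (2*5*1)*52 = 10*52 = 520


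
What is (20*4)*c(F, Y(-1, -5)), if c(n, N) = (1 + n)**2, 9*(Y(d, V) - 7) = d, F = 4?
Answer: 2000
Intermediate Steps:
Y(d, V) = 7 + d/9
(20*4)*c(F, Y(-1, -5)) = (20*4)*(1 + 4)**2 = 80*5**2 = 80*25 = 2000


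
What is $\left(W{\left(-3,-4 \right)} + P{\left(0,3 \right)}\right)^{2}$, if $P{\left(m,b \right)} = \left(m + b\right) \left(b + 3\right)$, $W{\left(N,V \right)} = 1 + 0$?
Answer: $361$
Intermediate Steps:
$W{\left(N,V \right)} = 1$
$P{\left(m,b \right)} = \left(3 + b\right) \left(b + m\right)$ ($P{\left(m,b \right)} = \left(b + m\right) \left(3 + b\right) = \left(3 + b\right) \left(b + m\right)$)
$\left(W{\left(-3,-4 \right)} + P{\left(0,3 \right)}\right)^{2} = \left(1 + \left(3^{2} + 3 \cdot 3 + 3 \cdot 0 + 3 \cdot 0\right)\right)^{2} = \left(1 + \left(9 + 9 + 0 + 0\right)\right)^{2} = \left(1 + 18\right)^{2} = 19^{2} = 361$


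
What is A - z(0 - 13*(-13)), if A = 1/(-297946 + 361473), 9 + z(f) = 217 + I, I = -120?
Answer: -5590375/63527 ≈ -88.000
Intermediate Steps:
z(f) = 88 (z(f) = -9 + (217 - 120) = -9 + 97 = 88)
A = 1/63527 ≈ 1.5741e-5
A - z(0 - 13*(-13)) = 1/63527 - 1*88 = 1/63527 - 88 = -5590375/63527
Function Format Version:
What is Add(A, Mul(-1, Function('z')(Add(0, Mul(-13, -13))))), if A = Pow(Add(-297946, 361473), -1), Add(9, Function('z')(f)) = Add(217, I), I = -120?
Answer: Rational(-5590375, 63527) ≈ -88.000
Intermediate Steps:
Function('z')(f) = 88 (Function('z')(f) = Add(-9, Add(217, -120)) = Add(-9, 97) = 88)
A = Rational(1, 63527) (A = Pow(63527, -1) = Rational(1, 63527) ≈ 1.5741e-5)
Add(A, Mul(-1, Function('z')(Add(0, Mul(-13, -13))))) = Add(Rational(1, 63527), Mul(-1, 88)) = Add(Rational(1, 63527), -88) = Rational(-5590375, 63527)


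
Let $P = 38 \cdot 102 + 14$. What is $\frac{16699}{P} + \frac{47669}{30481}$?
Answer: $\frac{694434629}{118571090} \approx 5.8567$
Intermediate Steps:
$P = 3890$ ($P = 3876 + 14 = 3890$)
$\frac{16699}{P} + \frac{47669}{30481} = \frac{16699}{3890} + \frac{47669}{30481} = \frac{694434629}{118571090}$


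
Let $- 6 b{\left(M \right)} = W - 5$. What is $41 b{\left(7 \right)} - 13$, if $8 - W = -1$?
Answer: $- \frac{121}{3} \approx -40.333$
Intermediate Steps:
$W = 9$ ($W = 8 - -1 = 8 + 1 = 9$)
$b{\left(M \right)} = - \frac{2}{3}$ ($b{\left(M \right)} = - \frac{9 - 5}{6} = \left(- \frac{1}{6}\right) 4 = - \frac{2}{3}$)
$41 b{\left(7 \right)} - 13 = 41 \left(- \frac{2}{3}\right) - 13 = - \frac{82}{3} - 13 = - \frac{121}{3}$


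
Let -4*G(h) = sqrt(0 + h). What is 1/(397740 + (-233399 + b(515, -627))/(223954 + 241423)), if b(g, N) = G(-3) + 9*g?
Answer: 1378251731044550912/548185166002519213674499 + 1861508*I*sqrt(3)/548185166002519213674499 ≈ 2.5142e-6 + 5.8816e-18*I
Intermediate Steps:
G(h) = -sqrt(h)/4 (G(h) = -sqrt(0 + h)/4 = -sqrt(h)/4)
b(g, N) = 9*g - I*sqrt(3)/4 (b(g, N) = -I*sqrt(3)/4 + 9*g = 9*g - I*sqrt(3)/4)
1/(397740 + (-233399 + b(515, -627))/(223954 + 241423)) = 1/(397740 + (-233399 + (9*515 - I*sqrt(3)/4))/(223954 + 241423)) = 1/(397740 + (-233399 + (4635 - I*sqrt(3)/4))/465377) = 1/(397740 + (-228764 - I*sqrt(3)/4)*(1/465377)) = 1/(397740 + (-228764/465377 - I*sqrt(3)/1861508)) = 1/(185098819216/465377 - I*sqrt(3)/1861508)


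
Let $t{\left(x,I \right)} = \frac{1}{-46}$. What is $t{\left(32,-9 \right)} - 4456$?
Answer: $- \frac{204977}{46} \approx -4456.0$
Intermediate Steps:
$t{\left(x,I \right)} = - \frac{1}{46}$
$t{\left(32,-9 \right)} - 4456 = - \frac{1}{46} - 4456 = - \frac{204977}{46}$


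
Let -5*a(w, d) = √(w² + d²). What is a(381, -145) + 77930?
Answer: 77930 - √166186/5 ≈ 77849.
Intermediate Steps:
a(w, d) = -√(d² + w²)/5 (a(w, d) = -√(w² + d²)/5 = -√(d² + w²)/5)
a(381, -145) + 77930 = -√((-145)² + 381²)/5 + 77930 = -√(21025 + 145161)/5 + 77930 = -√166186/5 + 77930 = 77930 - √166186/5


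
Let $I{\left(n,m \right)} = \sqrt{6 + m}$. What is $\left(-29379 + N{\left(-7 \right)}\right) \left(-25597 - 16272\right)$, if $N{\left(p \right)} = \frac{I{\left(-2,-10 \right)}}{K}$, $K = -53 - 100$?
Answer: $1230069351 + \frac{83738 i}{153} \approx 1.2301 \cdot 10^{9} + 547.31 i$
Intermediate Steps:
$K = -153$
$N{\left(p \right)} = - \frac{2 i}{153}$ ($N{\left(p \right)} = \frac{\sqrt{6 - 10}}{-153} = \sqrt{-4} \left(- \frac{1}{153}\right) = 2 i \left(- \frac{1}{153}\right) = - \frac{2 i}{153}$)
$\left(-29379 + N{\left(-7 \right)}\right) \left(-25597 - 16272\right) = \left(-29379 - \frac{2 i}{153}\right) \left(-25597 - 16272\right) = \left(-29379 - \frac{2 i}{153}\right) \left(-41869\right) = 1230069351 + \frac{83738 i}{153}$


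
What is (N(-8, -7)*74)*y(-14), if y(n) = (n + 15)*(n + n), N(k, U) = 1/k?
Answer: 259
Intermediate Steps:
y(n) = 2*n*(15 + n) (y(n) = (15 + n)*(2*n) = 2*n*(15 + n))
(N(-8, -7)*74)*y(-14) = (74/(-8))*(2*(-14)*(15 - 14)) = (-⅛*74)*(2*(-14)*1) = -37/4*(-28) = 259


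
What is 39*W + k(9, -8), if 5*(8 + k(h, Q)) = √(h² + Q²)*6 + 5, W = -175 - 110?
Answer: -11122 + 6*√145/5 ≈ -11108.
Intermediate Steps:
W = -285
k(h, Q) = -7 + 6*√(Q² + h²)/5 (k(h, Q) = -8 + (√(h² + Q²)*6 + 5)/5 = -8 + (√(Q² + h²)*6 + 5)/5 = -8 + (6*√(Q² + h²) + 5)/5 = -8 + (5 + 6*√(Q² + h²))/5 = -8 + (1 + 6*√(Q² + h²)/5) = -7 + 6*√(Q² + h²)/5)
39*W + k(9, -8) = 39*(-285) + (-7 + 6*√((-8)² + 9²)/5) = -11115 + (-7 + 6*√(64 + 81)/5) = -11115 + (-7 + 6*√145/5) = -11122 + 6*√145/5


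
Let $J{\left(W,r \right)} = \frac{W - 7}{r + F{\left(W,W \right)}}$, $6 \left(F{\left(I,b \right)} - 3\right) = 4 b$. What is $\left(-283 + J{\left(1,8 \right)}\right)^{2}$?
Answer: $\frac{98465929}{1225} \approx 80380.0$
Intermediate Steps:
$F{\left(I,b \right)} = 3 + \frac{2 b}{3}$ ($F{\left(I,b \right)} = 3 + \frac{4 b}{6} = 3 + \frac{2 b}{3}$)
$J{\left(W,r \right)} = \frac{-7 + W}{3 + r + \frac{2 W}{3}}$ ($J{\left(W,r \right)} = \frac{W - 7}{r + \left(3 + \frac{2 W}{3}\right)} = \frac{-7 + W}{3 + r + \frac{2 W}{3}}$)
$\left(-283 + J{\left(1,8 \right)}\right)^{2} = \left(-283 + \frac{3 \left(-7 + 1\right)}{9 + 2 \cdot 1 + 3 \cdot 8}\right)^{2} = \left(-283 + 3 \frac{1}{9 + 2 + 24} \left(-6\right)\right)^{2} = \left(-283 + 3 \cdot \frac{1}{35} \left(-6\right)\right)^{2} = \left(-283 - \frac{18}{35}\right)^{2} = \left(- \frac{9923}{35}\right)^{2} = \frac{98465929}{1225}$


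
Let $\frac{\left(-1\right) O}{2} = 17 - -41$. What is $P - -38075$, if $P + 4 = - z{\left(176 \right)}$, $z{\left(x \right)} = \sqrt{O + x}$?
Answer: $38071 - 2 \sqrt{15} \approx 38063.0$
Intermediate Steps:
$O = -116$ ($O = - 2 \left(17 - -41\right) = - 2 \left(17 + 41\right) = \left(-2\right) 58 = -116$)
$z{\left(x \right)} = \sqrt{-116 + x}$
$P = -4 - 2 \sqrt{15}$ ($P = -4 - \sqrt{-116 + 176} = -4 - \sqrt{60} = -4 - 2 \sqrt{15} \approx -11.746$)
$P - -38075 = \left(-4 - 2 \sqrt{15}\right) - -38075 = \left(-4 - 2 \sqrt{15}\right) + 38075 = 38071 - 2 \sqrt{15}$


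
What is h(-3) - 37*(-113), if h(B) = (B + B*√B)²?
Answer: 4163 + 18*I*√3 ≈ 4163.0 + 31.177*I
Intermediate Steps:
h(B) = (B + B^(3/2))²
h(-3) - 37*(-113) = (-3 + (-3)^(3/2))² - 37*(-113) = (-3 - 3*I*√3)² + 4181 = 4181 + (-3 - 3*I*√3)²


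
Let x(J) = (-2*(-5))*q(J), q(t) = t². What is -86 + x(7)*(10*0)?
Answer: -86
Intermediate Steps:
x(J) = 10*J² (x(J) = (-2*(-5))*J² = 10*J²)
-86 + x(7)*(10*0) = -86 + (10*7²)*(10*0) = -86 + (10*49)*0 = -86 + 490*0 = -86 + 0 = -86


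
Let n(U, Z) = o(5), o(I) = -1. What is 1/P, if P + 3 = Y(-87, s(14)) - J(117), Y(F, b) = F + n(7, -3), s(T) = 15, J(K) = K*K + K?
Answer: -1/13897 ≈ -7.1958e-5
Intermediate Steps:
n(U, Z) = -1
J(K) = K + K² (J(K) = K² + K = K + K²)
Y(F, b) = -1 + F (Y(F, b) = F - 1 = -1 + F)
P = -13897 (P = -3 + ((-1 - 87) - 117*(1 + 117)) = -3 + (-88 - 117*118) = -3 + (-88 - 1*13806) = -3 + (-88 - 13806) = -3 - 13894 = -13897)
1/P = 1/(-13897) = -1/13897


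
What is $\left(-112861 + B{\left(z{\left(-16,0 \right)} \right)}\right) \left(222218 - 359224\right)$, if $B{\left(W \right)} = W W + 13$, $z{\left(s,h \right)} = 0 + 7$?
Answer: $15454139794$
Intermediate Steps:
$z{\left(s,h \right)} = 7$
$B{\left(W \right)} = 13 + W^{2}$ ($B{\left(W \right)} = W^{2} + 13 = 13 + W^{2}$)
$\left(-112861 + B{\left(z{\left(-16,0 \right)} \right)}\right) \left(222218 - 359224\right) = \left(-112861 + \left(13 + 7^{2}\right)\right) \left(222218 - 359224\right) = \left(-112861 + \left(13 + 49\right)\right) \left(-137006\right) = \left(-112861 + 62\right) \left(-137006\right) = \left(-112799\right) \left(-137006\right) = 15454139794$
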